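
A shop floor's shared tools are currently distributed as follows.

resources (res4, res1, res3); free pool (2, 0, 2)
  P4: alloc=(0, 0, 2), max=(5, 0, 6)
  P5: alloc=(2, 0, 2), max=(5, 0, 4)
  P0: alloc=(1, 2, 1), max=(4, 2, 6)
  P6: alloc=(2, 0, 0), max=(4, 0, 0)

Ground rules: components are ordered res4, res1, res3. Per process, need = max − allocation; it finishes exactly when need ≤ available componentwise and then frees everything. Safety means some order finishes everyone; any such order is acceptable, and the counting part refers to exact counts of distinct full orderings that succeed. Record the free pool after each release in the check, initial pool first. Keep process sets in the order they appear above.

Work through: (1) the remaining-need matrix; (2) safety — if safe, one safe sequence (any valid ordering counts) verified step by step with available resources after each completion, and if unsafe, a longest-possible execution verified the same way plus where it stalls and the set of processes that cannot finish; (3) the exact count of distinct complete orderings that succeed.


(1) Remaining need (order res4, res1, res3):
  P4: (5, 0, 4)
  P5: (3, 0, 2)
  P0: (3, 0, 5)
  P6: (2, 0, 0)
(2) SAFE. One safe sequence: P6, P5, P4, P0.
Key observation: P6 marks the first exact bind of the order: its need (2, 0, 0) fits the free (2, 0, 2) with zero slack on a requested resource.
Verifying each step:
  pool = (2, 0, 2)
  run P6 (needs (2, 0, 0), free (2, 0, 2)); after release of (2, 0, 0) the pool is (4, 0, 2)
  run P5 (needs (3, 0, 2), free (4, 0, 2)); after release of (2, 0, 2) the pool is (6, 0, 4)
  run P4 (needs (5, 0, 4), free (6, 0, 4)); after release of (0, 0, 2) the pool is (6, 0, 6)
  run P0 (needs (3, 0, 5), free (6, 0, 6)); after release of (1, 2, 1) the pool is (7, 2, 7)
(3) Precisely 1 of the possible complete orderings is a safe sequence.


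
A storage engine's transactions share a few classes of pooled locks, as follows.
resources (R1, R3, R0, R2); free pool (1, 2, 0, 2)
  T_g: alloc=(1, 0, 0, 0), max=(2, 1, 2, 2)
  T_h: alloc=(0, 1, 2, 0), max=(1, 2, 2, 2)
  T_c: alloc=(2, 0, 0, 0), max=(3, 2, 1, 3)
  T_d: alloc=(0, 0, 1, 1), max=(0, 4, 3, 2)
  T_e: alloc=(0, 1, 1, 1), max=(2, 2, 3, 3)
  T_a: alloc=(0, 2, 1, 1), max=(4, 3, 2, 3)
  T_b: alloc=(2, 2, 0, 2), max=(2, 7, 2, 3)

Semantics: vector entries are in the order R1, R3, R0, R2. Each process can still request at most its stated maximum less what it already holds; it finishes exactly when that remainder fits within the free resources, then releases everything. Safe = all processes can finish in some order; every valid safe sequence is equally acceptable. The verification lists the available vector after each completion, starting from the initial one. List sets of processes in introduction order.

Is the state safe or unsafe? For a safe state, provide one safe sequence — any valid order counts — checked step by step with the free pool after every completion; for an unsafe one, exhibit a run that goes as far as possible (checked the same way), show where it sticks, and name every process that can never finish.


SAFE — a valid safe sequence is T_h, T_g, T_e, T_c, T_a, T_d, T_b.
Key observation: reading the order forward, T_h is the first process whose need (1, 1, 0, 2) meets the free pool (1, 2, 0, 2) exactly on a resource it requests.
Verifying each step:
  pool = (1, 2, 0, 2)
  T_h needs (1, 1, 0, 2) <= (1, 2, 0, 2) -> finishes; pool += (0, 1, 2, 0) = (1, 3, 2, 2)
  T_g needs (1, 1, 2, 2) <= (1, 3, 2, 2) -> finishes; pool += (1, 0, 0, 0) = (2, 3, 2, 2)
  T_e needs (2, 1, 2, 2) <= (2, 3, 2, 2) -> finishes; pool += (0, 1, 1, 1) = (2, 4, 3, 3)
  T_c needs (1, 2, 1, 3) <= (2, 4, 3, 3) -> finishes; pool += (2, 0, 0, 0) = (4, 4, 3, 3)
  T_a needs (4, 1, 1, 2) <= (4, 4, 3, 3) -> finishes; pool += (0, 2, 1, 1) = (4, 6, 4, 4)
  T_d needs (0, 4, 2, 1) <= (4, 6, 4, 4) -> finishes; pool += (0, 0, 1, 1) = (4, 6, 5, 5)
  T_b needs (0, 5, 2, 1) <= (4, 6, 5, 5) -> finishes; pool += (2, 2, 0, 2) = (6, 8, 5, 7)


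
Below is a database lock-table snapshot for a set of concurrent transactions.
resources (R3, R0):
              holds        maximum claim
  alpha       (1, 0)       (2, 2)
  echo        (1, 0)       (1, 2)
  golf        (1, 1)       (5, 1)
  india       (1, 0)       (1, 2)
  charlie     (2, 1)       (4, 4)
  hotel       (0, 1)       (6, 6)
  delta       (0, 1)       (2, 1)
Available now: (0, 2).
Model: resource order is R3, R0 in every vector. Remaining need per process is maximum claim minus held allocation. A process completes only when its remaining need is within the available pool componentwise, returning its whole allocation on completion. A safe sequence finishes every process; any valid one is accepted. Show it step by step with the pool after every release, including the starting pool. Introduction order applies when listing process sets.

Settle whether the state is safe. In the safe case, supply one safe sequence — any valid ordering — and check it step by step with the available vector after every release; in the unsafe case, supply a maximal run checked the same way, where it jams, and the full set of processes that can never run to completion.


SAFE, for example via the order india, alpha, echo, delta, charlie, golf, hotel.
Key observation: india is the earliest step where a requested resource binds exactly: need (0, 2), pool (0, 2) at its turn.
Step-by-step check:
  pool = (0, 2)
  india needs (0, 2) <= (0, 2) -> finishes; pool += (1, 0) = (1, 2)
  alpha needs (1, 2) <= (1, 2) -> finishes; pool += (1, 0) = (2, 2)
  echo needs (0, 2) <= (2, 2) -> finishes; pool += (1, 0) = (3, 2)
  delta needs (2, 0) <= (3, 2) -> finishes; pool += (0, 1) = (3, 3)
  charlie needs (2, 3) <= (3, 3) -> finishes; pool += (2, 1) = (5, 4)
  golf needs (4, 0) <= (5, 4) -> finishes; pool += (1, 1) = (6, 5)
  hotel needs (6, 5) <= (6, 5) -> finishes; pool += (0, 1) = (6, 6)


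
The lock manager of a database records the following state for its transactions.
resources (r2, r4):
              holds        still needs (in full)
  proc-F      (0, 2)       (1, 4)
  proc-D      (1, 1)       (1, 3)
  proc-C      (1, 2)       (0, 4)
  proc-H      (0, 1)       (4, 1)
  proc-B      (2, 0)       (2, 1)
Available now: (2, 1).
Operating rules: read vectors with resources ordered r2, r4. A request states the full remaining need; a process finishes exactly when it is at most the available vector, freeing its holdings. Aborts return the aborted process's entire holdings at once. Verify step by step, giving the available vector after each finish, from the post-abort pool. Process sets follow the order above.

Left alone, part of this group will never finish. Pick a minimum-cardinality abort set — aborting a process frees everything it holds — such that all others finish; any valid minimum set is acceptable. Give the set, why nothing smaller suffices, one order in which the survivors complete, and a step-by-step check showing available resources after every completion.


Abort proc-F.
Key observation: aborting proc-F returns (0, 2), and proc-D — hopeless before — runs at step 2 with the returned capacity in the pool.
No smaller set exists: with zero aborts the deadlock remains.
One survivor order: proc-B, proc-D, proc-C, proc-H. Check, step by step (post-abort pool first):
  pool = (2, 3)
  proc-B needs (2, 1) <= (2, 3) -> finishes; pool += (2, 0) = (4, 3)
  proc-D needs (1, 3) <= (4, 3) -> finishes; pool += (1, 1) = (5, 4)
  proc-C needs (0, 4) <= (5, 4) -> finishes; pool += (1, 2) = (6, 6)
  proc-H needs (4, 1) <= (6, 6) -> finishes; pool += (0, 1) = (6, 7)


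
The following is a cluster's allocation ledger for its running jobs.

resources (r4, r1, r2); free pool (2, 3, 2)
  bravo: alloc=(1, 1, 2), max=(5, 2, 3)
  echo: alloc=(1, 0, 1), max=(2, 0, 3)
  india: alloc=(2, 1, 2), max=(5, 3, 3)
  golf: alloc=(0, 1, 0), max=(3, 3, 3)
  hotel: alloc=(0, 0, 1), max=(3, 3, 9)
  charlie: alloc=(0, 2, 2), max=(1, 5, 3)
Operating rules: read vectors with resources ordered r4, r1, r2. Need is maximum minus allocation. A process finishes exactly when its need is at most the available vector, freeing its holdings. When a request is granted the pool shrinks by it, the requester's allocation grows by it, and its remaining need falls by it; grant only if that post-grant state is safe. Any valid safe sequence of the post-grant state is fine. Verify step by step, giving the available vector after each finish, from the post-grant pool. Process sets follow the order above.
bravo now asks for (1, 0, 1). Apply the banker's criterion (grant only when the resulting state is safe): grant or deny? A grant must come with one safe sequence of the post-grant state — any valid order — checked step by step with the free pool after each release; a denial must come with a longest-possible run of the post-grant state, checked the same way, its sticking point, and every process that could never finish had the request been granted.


DENY — the pretend-granted state is unsafe.
Key observation: after charlie, echo complete, (2, 5, 4) is the best the pool ever gets, yet each leftover process wants more r4.
After a pretend grant, a maximal execution: charlie, echo — then nothing else fits. Check, step by step:
  pool = (1, 3, 1)
  charlie: need (1, 3, 1) fits (1, 3, 1); releases (0, 2, 2), pool now (1, 5, 3)
  echo: need (1, 0, 2) fits (1, 5, 3); releases (1, 0, 1), pool now (2, 5, 4)
  bravo still needs (3, 1, 0) but only (2, 5, 4) is free — short on r4
  india still needs (3, 2, 1) but only (2, 5, 4) is free — short on r4
  golf still needs (3, 2, 3) but only (2, 5, 4) is free — short on r4
  hotel still needs (3, 3, 8) but only (2, 5, 4) is free — short on r4 and r2
Processes that could never finish after the grant: bravo, india, golf and hotel.


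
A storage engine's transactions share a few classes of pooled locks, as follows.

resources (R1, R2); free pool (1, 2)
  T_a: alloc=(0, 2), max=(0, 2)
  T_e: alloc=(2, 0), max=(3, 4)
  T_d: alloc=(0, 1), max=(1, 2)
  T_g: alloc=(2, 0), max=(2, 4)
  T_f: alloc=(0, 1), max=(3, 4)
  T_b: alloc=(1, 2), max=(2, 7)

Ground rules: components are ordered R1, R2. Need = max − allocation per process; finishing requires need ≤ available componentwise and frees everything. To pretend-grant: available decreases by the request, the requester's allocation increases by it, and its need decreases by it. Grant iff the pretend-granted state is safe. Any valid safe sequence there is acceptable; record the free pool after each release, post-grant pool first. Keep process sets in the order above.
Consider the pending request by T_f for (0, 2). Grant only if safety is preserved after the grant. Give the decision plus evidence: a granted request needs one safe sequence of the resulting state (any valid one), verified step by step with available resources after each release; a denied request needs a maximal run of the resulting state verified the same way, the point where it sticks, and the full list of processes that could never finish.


DENY. Granting would leave the state unsafe.
Key observation: after T_a, T_d the pool peaks at (1, 3), and each blocked process is short somewhere: T_e on R2; T_g on R2; T_f on R1; T_b on R2.
On the post-grant state, T_a, T_d is a maximal run — nothing extends it. Step-by-step check:
  pool = (1, 0)
  T_a: need (0, 0) fits (1, 0); releases (0, 2), pool now (1, 2)
  T_d: need (1, 1) fits (1, 2); releases (0, 1), pool now (1, 3)
  blocked: T_e wants (1, 4), pool (1, 3) — not enough R2
  blocked: T_g wants (0, 4), pool (1, 3) — not enough R2
  blocked: T_f wants (3, 1), pool (1, 3) — not enough R1
  blocked: T_b wants (1, 5), pool (1, 3) — not enough R2
Post-grant, the permanently blocked set is T_e, T_g, T_f and T_b.


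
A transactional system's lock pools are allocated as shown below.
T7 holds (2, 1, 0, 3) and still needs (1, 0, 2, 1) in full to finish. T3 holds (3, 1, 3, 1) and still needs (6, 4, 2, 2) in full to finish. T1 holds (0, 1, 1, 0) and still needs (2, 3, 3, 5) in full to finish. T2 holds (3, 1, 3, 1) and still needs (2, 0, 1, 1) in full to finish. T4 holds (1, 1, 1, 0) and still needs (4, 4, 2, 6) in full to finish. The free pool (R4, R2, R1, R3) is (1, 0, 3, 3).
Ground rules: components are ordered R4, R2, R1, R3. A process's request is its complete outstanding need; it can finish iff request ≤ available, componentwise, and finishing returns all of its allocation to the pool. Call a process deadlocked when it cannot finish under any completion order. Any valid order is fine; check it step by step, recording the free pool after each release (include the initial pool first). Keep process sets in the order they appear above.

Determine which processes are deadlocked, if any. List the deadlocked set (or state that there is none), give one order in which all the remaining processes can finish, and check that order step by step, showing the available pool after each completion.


Deadlocked set: T3, T1 and T4.
Key observation: once T7, T2 finish, the pool peaks at (6, 2, 6, 7) — and every remaining process still needs more R2 than that.
A valid finishing order for the others: T7, T2. Walking it through:
  pool = (1, 0, 3, 3)
  T7: need (1, 0, 2, 1) fits (1, 0, 3, 3); releases (2, 1, 0, 3), pool now (3, 1, 3, 6)
  T2: need (2, 0, 1, 1) fits (3, 1, 3, 6); releases (3, 1, 3, 1), pool now (6, 2, 6, 7)
The blocked processes can never fit:
  T3 cannot run: need (6, 4, 2, 2) vs free (6, 2, 6, 7) (insufficient R2)
  T1 cannot run: need (2, 3, 3, 5) vs free (6, 2, 6, 7) (insufficient R2)
  T4 cannot run: need (4, 4, 2, 6) vs free (6, 2, 6, 7) (insufficient R2)


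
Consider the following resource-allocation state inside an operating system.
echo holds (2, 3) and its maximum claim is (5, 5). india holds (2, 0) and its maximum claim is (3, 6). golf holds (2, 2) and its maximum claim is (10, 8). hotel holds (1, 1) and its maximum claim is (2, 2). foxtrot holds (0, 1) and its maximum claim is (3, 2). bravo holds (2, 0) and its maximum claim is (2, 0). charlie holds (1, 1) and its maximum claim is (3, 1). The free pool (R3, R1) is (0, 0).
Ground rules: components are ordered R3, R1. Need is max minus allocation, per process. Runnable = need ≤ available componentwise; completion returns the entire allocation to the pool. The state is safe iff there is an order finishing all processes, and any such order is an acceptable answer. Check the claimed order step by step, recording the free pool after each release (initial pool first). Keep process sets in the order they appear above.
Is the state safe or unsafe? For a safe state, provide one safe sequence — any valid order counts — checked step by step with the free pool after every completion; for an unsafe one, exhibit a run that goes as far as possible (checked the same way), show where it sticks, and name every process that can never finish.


The state is SAFE; one workable sequence: bravo, charlie, foxtrot, hotel, echo, india, golf.
Key observation: reading the order forward, charlie is the first process whose need (2, 0) meets the free pool (2, 0) exactly on a resource it requests.
Walking it through:
  pool = (0, 0)
  run bravo (needs (0, 0), free (0, 0)); after release of (2, 0) the pool is (2, 0)
  run charlie (needs (2, 0), free (2, 0)); after release of (1, 1) the pool is (3, 1)
  run foxtrot (needs (3, 1), free (3, 1)); after release of (0, 1) the pool is (3, 2)
  run hotel (needs (1, 1), free (3, 2)); after release of (1, 1) the pool is (4, 3)
  run echo (needs (3, 2), free (4, 3)); after release of (2, 3) the pool is (6, 6)
  run india (needs (1, 6), free (6, 6)); after release of (2, 0) the pool is (8, 6)
  run golf (needs (8, 6), free (8, 6)); after release of (2, 2) the pool is (10, 8)


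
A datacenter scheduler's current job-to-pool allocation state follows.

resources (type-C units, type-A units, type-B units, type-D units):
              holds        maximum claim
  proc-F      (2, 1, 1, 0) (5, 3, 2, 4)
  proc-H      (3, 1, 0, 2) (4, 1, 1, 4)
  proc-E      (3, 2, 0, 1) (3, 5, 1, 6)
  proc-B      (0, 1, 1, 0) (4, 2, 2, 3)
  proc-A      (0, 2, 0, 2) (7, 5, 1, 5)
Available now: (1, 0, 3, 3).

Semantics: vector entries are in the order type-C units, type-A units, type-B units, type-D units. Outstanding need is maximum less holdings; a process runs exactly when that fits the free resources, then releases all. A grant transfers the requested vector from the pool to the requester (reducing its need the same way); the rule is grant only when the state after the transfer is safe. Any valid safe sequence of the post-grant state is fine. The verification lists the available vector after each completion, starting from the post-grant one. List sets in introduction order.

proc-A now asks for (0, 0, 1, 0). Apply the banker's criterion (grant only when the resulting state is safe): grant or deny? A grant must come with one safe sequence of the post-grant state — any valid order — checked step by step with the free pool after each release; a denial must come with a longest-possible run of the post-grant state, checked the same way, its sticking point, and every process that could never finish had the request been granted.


GRANT. The post-grant state is safe; one safe sequence: proc-H, proc-B, proc-F, proc-E, proc-A.
Key observation: post-grant, (1, 0, 2, 3) remains, and an order beginning with proc-H completes everyone.
Check on the post-grant state, step by step:
  pool = (1, 0, 2, 3)
  proc-H: need (1, 0, 1, 2) fits (1, 0, 2, 3); releases (3, 1, 0, 2), pool now (4, 1, 2, 5)
  proc-B: need (4, 1, 1, 3) fits (4, 1, 2, 5); releases (0, 1, 1, 0), pool now (4, 2, 3, 5)
  proc-F: need (3, 2, 1, 4) fits (4, 2, 3, 5); releases (2, 1, 1, 0), pool now (6, 3, 4, 5)
  proc-E: need (0, 3, 1, 5) fits (6, 3, 4, 5); releases (3, 2, 0, 1), pool now (9, 5, 4, 6)
  proc-A: need (7, 3, 0, 3) fits (9, 5, 4, 6); releases (0, 2, 1, 2), pool now (9, 7, 5, 8)


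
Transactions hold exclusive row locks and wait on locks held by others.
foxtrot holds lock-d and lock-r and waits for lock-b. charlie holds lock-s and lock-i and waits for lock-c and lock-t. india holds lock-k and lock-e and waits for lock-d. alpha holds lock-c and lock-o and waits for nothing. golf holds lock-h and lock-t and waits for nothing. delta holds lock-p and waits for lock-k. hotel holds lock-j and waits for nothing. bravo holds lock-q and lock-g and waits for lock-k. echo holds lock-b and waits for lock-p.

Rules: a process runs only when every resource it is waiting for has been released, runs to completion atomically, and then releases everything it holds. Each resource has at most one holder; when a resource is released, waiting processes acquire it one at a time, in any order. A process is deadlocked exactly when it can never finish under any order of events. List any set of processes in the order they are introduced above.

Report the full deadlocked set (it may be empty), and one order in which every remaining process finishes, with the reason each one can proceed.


Deadlocked: foxtrot, india, delta, bravo and echo.
Key observation: along foxtrot -> echo -> delta -> india -> foxtrot, each member waits on what the next one holds — a deadlock; bravo waits into the deadlock from upstream.
A valid finishing order for the others: golf, alpha, charlie, hotel.
Step-by-step check:
  golf: no waits; runs immediately, freeing lock-h and lock-t
  alpha: no waits; runs immediately, freeing lock-c and lock-o
  run charlie (all its waits — lock-c and lock-t — are resolved); releases lock-s and lock-i
  hotel: no waits; runs immediately, freeing lock-j


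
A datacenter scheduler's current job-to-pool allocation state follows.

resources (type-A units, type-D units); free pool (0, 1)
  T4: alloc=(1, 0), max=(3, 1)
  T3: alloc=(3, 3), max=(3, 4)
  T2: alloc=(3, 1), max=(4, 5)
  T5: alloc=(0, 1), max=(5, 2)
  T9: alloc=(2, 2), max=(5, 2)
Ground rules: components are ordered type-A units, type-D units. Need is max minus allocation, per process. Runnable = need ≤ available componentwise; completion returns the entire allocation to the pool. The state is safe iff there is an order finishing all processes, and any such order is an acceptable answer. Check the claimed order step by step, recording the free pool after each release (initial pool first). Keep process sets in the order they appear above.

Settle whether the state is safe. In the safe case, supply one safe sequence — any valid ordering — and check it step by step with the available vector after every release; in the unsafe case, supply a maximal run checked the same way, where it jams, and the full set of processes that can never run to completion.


The state is SAFE; one workable sequence: T3, T9, T2, T4, T5.
Key observation: the first exact fit in this order is T3 — it needs (0, 1) with (0, 1) free, meeting a requested resource to the last unit.
Verifying each step:
  pool = (0, 1)
  T3: need (0, 1) fits (0, 1); releases (3, 3), pool now (3, 4)
  T9: need (3, 0) fits (3, 4); releases (2, 2), pool now (5, 6)
  T2: need (1, 4) fits (5, 6); releases (3, 1), pool now (8, 7)
  T4: need (2, 1) fits (8, 7); releases (1, 0), pool now (9, 7)
  T5: need (5, 1) fits (9, 7); releases (0, 1), pool now (9, 8)


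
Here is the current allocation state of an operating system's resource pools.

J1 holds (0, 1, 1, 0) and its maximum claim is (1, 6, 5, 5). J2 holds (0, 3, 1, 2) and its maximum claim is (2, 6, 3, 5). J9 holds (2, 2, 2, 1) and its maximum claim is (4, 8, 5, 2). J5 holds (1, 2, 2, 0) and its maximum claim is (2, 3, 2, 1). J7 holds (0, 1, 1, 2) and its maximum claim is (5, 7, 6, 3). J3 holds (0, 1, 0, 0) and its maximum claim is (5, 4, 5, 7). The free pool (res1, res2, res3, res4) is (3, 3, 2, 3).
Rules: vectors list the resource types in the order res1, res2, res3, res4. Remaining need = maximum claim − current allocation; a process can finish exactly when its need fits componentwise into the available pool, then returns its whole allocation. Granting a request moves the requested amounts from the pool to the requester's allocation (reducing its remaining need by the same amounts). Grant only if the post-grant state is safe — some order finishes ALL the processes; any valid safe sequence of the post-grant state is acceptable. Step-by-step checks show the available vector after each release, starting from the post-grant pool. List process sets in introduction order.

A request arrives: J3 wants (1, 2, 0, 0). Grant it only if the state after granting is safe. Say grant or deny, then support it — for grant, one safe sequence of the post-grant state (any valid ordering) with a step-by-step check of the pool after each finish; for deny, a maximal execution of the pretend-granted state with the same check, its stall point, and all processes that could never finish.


GRANT: granting preserves safety; a valid post-grant sequence is J5, J2, J9, J1, J7, J3.
Key observation: even at the reduced pool (2, 1, 2, 3), J5 fits immediately, so safety survives the grant.
Step-by-step check of the post-grant state:
  pool = (2, 1, 2, 3)
  J5: need (1, 1, 0, 1) fits (2, 1, 2, 3); releases (1, 2, 2, 0), pool now (3, 3, 4, 3)
  J2: need (2, 3, 2, 3) fits (3, 3, 4, 3); releases (0, 3, 1, 2), pool now (3, 6, 5, 5)
  J9: need (2, 6, 3, 1) fits (3, 6, 5, 5); releases (2, 2, 2, 1), pool now (5, 8, 7, 6)
  J1: need (1, 5, 4, 5) fits (5, 8, 7, 6); releases (0, 1, 1, 0), pool now (5, 9, 8, 6)
  J7: need (5, 6, 5, 1) fits (5, 9, 8, 6); releases (0, 1, 1, 2), pool now (5, 10, 9, 8)
  J3: need (4, 1, 5, 7) fits (5, 10, 9, 8); releases (1, 3, 0, 0), pool now (6, 13, 9, 8)


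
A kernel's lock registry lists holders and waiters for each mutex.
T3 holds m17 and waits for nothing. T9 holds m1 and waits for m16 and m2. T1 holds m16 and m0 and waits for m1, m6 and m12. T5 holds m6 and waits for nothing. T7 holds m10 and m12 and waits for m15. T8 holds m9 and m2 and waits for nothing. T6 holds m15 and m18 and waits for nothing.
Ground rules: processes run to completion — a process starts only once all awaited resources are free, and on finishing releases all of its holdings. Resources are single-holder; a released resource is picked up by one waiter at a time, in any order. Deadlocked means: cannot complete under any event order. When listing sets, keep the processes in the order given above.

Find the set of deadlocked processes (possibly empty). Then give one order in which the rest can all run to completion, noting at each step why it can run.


Deadlocked set: T9 and T1.
Key observation: the loop T9 -> T1 -> T9 blocks itself forever; no other process is dragged down with it.
One completion order for the rest: T6, T8, T7, T3, T5.
Step-by-step check:
  T6 waits on nothing -> runs at once and releases m15 and m18
  T8 waits on nothing -> runs at once and releases m9 and m2
  T7 waits on m15 — all released -> runs and releases m10 and m12
  T3 waits on nothing -> runs at once and releases m17
  T5 waits on nothing -> runs at once and releases m6


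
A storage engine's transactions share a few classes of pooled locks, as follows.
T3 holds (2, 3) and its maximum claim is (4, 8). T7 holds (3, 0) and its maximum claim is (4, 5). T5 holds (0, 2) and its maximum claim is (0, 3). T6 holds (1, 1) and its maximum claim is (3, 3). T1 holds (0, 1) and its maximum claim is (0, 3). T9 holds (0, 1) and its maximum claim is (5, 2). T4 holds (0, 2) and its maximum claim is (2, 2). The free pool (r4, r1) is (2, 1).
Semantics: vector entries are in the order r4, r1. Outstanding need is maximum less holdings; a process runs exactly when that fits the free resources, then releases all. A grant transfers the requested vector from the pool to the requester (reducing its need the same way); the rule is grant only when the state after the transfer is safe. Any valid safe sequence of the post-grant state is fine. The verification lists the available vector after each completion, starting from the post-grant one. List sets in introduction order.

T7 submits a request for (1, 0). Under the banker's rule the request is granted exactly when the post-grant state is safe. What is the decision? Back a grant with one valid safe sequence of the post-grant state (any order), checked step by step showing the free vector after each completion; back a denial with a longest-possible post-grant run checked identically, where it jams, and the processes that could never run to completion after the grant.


DENY: after the grant no complete ordering would exist.
Key observation: after T5, T1 the pool peaks at (1, 4), and each blocked process is short somewhere: T3 on r4, r1; T7 on r1; T6 on r4; T9 on r4; T4 on r4.
Pretend the grant happened; the run T5, T1 goes as far as possible. Walking it through:
  pool = (1, 1)
  T5: need (0, 1) fits (1, 1); releases (0, 2), pool now (1, 3)
  T1: need (0, 2) fits (1, 3); releases (0, 1), pool now (1, 4)
  blocked: T3 wants (2, 5), pool (1, 4) — not enough r4 and r1
  blocked: T7 wants (0, 5), pool (1, 4) — not enough r1
  blocked: T6 wants (2, 2), pool (1, 4) — not enough r4
  blocked: T9 wants (5, 1), pool (1, 4) — not enough r4
  blocked: T4 wants (2, 0), pool (1, 4) — not enough r4
Had the request been granted, T3, T7, T6, T9 and T4 could never finish.


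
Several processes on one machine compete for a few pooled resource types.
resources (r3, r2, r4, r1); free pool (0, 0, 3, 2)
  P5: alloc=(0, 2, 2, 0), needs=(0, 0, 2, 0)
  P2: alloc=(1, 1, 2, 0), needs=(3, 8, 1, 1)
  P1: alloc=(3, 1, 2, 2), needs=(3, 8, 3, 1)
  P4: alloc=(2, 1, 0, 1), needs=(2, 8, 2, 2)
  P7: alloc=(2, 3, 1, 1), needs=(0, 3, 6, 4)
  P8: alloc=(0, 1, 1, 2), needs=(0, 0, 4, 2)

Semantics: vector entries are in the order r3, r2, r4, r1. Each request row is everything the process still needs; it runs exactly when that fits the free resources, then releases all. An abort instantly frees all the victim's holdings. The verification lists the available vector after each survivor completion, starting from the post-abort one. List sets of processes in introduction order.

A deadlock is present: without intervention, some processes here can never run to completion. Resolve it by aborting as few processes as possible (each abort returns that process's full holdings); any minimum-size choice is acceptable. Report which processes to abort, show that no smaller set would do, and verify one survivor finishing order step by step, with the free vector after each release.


Abort P1 and P4.
Key observation: P2 could never have finished before the abort; with (5, 2, 2, 3) returned by P1 and P4, it fits at step 4.
Why nothing smaller works — every single abort fails: P5 alone leaves P2 blocked (short on r3 and r2); P2 alone leaves P1 blocked (short on r2); P1 alone leaves P2 blocked (short on r2); P4 alone leaves P2 blocked (short on r2); P7 alone leaves P2 blocked (short on r3 and r2); P8 alone leaves P2 blocked (short on r3 and r2).
Survivors finish in the order: P5, P7, P8, P2. Step-by-step check (pool after the aborts first):
  pool = (5, 2, 5, 5)
  P5 needs (0, 0, 2, 0) <= (5, 2, 5, 5) -> finishes; pool += (0, 2, 2, 0) = (5, 4, 7, 5)
  P7 needs (0, 3, 6, 4) <= (5, 4, 7, 5) -> finishes; pool += (2, 3, 1, 1) = (7, 7, 8, 6)
  P8 needs (0, 0, 4, 2) <= (7, 7, 8, 6) -> finishes; pool += (0, 1, 1, 2) = (7, 8, 9, 8)
  P2 needs (3, 8, 1, 1) <= (7, 8, 9, 8) -> finishes; pool += (1, 1, 2, 0) = (8, 9, 11, 8)


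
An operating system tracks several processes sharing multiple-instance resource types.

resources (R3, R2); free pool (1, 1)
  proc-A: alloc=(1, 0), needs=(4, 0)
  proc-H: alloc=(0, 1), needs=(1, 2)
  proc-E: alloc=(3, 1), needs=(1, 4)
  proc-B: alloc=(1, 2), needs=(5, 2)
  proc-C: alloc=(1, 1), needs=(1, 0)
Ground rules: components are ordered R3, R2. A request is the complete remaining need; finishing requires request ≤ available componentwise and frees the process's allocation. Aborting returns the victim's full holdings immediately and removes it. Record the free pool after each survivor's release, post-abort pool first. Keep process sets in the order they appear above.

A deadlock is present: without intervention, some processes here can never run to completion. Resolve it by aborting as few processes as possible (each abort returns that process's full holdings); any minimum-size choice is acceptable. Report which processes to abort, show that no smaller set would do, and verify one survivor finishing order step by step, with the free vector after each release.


Minimum abort set: proc-B.
Key observation: the deadlocked proc-E becomes finishable only because proc-B released (1, 2); it completes at step 2 below.
No smaller set exists: with zero aborts the deadlock remains.
Survivors finish in the order: proc-C, proc-E, proc-A, proc-H. Walking it through (pool after the aborts first):
  pool = (2, 3)
  proc-C: need (1, 0) fits (2, 3); releases (1, 1), pool now (3, 4)
  proc-E: need (1, 4) fits (3, 4); releases (3, 1), pool now (6, 5)
  proc-A: need (4, 0) fits (6, 5); releases (1, 0), pool now (7, 5)
  proc-H: need (1, 2) fits (7, 5); releases (0, 1), pool now (7, 6)


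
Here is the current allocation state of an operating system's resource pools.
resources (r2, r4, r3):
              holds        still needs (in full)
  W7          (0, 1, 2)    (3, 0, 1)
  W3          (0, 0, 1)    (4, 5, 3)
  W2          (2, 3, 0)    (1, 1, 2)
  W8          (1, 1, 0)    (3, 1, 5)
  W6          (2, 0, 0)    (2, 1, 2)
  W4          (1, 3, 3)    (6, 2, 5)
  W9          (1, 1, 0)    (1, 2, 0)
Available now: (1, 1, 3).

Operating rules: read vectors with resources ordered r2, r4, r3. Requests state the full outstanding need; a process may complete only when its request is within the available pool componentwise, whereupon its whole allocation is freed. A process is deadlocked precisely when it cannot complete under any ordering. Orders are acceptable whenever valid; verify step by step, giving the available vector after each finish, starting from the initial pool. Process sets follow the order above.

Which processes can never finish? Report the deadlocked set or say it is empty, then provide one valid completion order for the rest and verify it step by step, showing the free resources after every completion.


No process is deadlocked.
Key observation: beginning at W2, releases accumulate fast enough that every process eventually fits.
The rest can finish in the order W2, W6, W9, W7, W4, W3, W8. Verifying each step:
  pool = (1, 1, 3)
  W2: need (1, 1, 2) fits (1, 1, 3); releases (2, 3, 0), pool now (3, 4, 3)
  W6: need (2, 1, 2) fits (3, 4, 3); releases (2, 0, 0), pool now (5, 4, 3)
  W9: need (1, 2, 0) fits (5, 4, 3); releases (1, 1, 0), pool now (6, 5, 3)
  W7: need (3, 0, 1) fits (6, 5, 3); releases (0, 1, 2), pool now (6, 6, 5)
  W4: need (6, 2, 5) fits (6, 6, 5); releases (1, 3, 3), pool now (7, 9, 8)
  W3: need (4, 5, 3) fits (7, 9, 8); releases (0, 0, 1), pool now (7, 9, 9)
  W8: need (3, 1, 5) fits (7, 9, 9); releases (1, 1, 0), pool now (8, 10, 9)


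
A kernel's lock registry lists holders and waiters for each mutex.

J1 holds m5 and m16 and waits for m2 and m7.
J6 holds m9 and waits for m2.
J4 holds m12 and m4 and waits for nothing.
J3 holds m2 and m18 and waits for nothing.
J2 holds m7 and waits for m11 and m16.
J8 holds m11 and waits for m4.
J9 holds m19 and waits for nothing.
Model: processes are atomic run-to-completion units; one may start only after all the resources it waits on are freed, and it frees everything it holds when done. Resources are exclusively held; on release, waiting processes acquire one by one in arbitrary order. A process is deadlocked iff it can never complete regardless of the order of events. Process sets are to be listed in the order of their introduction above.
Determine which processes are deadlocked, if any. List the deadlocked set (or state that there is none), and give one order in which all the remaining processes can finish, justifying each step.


The deadlocked set is J1 and J2.
Key observation: the waits loop around J1 -> J2 -> J1 with no way out; no other process is dragged down with it.
One completion order for the rest: J4, J9, J8, J3, J6.
Step-by-step check:
  J4 waits on nothing -> runs at once and releases m12 and m4
  J9 waits on nothing -> runs at once and releases m19
  J8: everything it awaited (m4) is free; runs, freeing m11
  J3 waits on nothing -> runs at once and releases m2 and m18
  J6: everything it awaited (m2) is free; runs, freeing m9


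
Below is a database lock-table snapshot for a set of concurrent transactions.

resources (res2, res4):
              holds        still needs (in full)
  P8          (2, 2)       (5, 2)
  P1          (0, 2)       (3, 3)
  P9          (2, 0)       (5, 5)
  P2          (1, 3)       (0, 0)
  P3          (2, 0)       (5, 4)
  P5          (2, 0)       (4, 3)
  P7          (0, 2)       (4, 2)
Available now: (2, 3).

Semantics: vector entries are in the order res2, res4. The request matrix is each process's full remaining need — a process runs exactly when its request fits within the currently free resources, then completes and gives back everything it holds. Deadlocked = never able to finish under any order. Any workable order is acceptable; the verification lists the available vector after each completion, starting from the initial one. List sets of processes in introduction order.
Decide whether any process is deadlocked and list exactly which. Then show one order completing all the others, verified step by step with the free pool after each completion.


Deadlocked: P8, P9, P3, P5 and P7.
Key observation: res2 is the bottleneck — with P2, P1 done the pool holds (3, 8), short of every remaining need.
The rest can finish in the order P2, P1. Step-by-step check:
  pool = (2, 3)
  run P2 (needs (0, 0), free (2, 3)); after release of (1, 3) the pool is (3, 6)
  run P1 (needs (3, 3), free (3, 6)); after release of (0, 2) the pool is (3, 8)
The blocked processes can never fit:
  P8 still needs (5, 2) but only (3, 8) is free — short on res2
  P9 still needs (5, 5) but only (3, 8) is free — short on res2
  P3 still needs (5, 4) but only (3, 8) is free — short on res2
  P5 still needs (4, 3) but only (3, 8) is free — short on res2
  P7 still needs (4, 2) but only (3, 8) is free — short on res2


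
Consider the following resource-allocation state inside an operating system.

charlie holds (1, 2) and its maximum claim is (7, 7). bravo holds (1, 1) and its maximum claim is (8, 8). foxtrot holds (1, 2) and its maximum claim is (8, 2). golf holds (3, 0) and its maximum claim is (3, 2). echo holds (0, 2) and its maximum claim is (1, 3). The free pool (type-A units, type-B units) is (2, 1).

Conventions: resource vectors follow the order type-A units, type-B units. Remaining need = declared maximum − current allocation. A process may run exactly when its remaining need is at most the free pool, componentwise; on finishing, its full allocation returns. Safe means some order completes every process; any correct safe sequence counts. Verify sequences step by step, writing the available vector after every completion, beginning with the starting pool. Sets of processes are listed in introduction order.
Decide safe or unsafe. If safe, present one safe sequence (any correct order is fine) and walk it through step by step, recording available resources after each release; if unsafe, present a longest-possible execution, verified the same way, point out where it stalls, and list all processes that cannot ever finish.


UNSAFE.
Key observation: the pool after echo, golf is (5, 3); every surviving request exceeds it in type-A units, so progress ends there.
Going as far as possible: echo, golf; after that, nothing fits. Walking it through:
  pool = (2, 1)
  echo needs (1, 1) <= (2, 1) -> finishes; pool += (0, 2) = (2, 3)
  golf needs (0, 2) <= (2, 3) -> finishes; pool += (3, 0) = (5, 3)
  blocked: charlie wants (6, 5), pool (5, 3) — not enough type-A units and type-B units
  blocked: bravo wants (7, 7), pool (5, 3) — not enough type-A units and type-B units
  blocked: foxtrot wants (7, 0), pool (5, 3) — not enough type-A units
Never able to finish: charlie, bravo and foxtrot.


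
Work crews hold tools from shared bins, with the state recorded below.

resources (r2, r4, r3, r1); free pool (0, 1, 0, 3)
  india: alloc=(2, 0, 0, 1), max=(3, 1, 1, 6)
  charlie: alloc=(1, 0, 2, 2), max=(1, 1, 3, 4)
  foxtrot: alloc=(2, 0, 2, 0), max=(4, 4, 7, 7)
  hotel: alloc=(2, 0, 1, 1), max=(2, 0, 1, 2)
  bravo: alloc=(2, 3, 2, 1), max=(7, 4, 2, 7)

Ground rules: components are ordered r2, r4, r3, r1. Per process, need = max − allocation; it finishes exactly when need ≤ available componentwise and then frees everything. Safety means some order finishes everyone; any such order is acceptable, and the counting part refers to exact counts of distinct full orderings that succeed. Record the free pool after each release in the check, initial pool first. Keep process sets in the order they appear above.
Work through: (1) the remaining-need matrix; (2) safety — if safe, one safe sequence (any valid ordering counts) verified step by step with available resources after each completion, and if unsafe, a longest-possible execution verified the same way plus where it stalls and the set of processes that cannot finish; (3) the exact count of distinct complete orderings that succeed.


(1) Outstanding need per process (order r2, r4, r3, r1):
  india: (1, 1, 1, 5)
  charlie: (0, 1, 1, 2)
  foxtrot: (2, 4, 5, 7)
  hotel: (0, 0, 0, 1)
  bravo: (5, 1, 0, 6)
(2) SAFE — a valid safe sequence is hotel, charlie, india, bravo, foxtrot.
Key observation: charlie is the earliest step where a requested resource binds exactly: need (0, 1, 1, 2), pool (2, 1, 1, 4) at its turn.
Verifying each step:
  pool = (0, 1, 0, 3)
  run hotel (needs (0, 0, 0, 1), free (0, 1, 0, 3)); after release of (2, 0, 1, 1) the pool is (2, 1, 1, 4)
  run charlie (needs (0, 1, 1, 2), free (2, 1, 1, 4)); after release of (1, 0, 2, 2) the pool is (3, 1, 3, 6)
  run india (needs (1, 1, 1, 5), free (3, 1, 3, 6)); after release of (2, 0, 0, 1) the pool is (5, 1, 3, 7)
  run bravo (needs (5, 1, 0, 6), free (5, 1, 3, 7)); after release of (2, 3, 2, 1) the pool is (7, 4, 5, 8)
  run foxtrot (needs (2, 4, 5, 7), free (7, 4, 5, 8)); after release of (2, 0, 2, 0) the pool is (9, 4, 7, 8)
(3) Precisely 1 of the possible complete orderings is a safe sequence.


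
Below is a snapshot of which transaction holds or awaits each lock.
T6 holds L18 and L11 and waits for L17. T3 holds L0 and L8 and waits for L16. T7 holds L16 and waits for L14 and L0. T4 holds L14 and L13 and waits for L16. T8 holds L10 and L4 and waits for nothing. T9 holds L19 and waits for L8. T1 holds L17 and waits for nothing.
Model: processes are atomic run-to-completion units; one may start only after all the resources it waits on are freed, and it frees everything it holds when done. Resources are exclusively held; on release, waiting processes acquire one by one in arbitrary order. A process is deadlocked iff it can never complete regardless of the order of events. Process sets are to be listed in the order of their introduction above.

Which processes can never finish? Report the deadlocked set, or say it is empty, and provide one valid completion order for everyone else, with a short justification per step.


The deadlocked set is T3, T7, T4 and T9.
Key observation: nobody on the ring T3 -> T7 -> T3 can start until another member finishes, which never happens; T4 is caught in further circular waits and T9 waits into the deadlock from upstream.
The rest can finish in the order T1, T8, T6.
Check, step by step:
  run T1 (it waits on nothing); releases L17
  run T8 (it waits on nothing); releases L10 and L4
  run T6 (all its waits — L17 — are resolved); releases L18 and L11
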